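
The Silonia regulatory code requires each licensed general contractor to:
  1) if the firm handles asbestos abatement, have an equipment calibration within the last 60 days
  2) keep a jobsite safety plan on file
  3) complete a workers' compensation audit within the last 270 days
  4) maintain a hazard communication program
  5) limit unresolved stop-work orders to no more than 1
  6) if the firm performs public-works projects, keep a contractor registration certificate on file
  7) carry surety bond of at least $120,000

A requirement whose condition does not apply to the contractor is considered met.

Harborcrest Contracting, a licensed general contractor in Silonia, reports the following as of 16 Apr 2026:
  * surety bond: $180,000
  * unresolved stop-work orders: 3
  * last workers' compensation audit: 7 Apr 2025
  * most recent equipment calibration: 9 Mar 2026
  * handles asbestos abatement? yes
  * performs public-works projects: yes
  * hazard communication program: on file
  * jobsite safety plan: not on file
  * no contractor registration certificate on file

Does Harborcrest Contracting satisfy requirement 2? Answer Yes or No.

2. jobsite safety plan absent → not met

No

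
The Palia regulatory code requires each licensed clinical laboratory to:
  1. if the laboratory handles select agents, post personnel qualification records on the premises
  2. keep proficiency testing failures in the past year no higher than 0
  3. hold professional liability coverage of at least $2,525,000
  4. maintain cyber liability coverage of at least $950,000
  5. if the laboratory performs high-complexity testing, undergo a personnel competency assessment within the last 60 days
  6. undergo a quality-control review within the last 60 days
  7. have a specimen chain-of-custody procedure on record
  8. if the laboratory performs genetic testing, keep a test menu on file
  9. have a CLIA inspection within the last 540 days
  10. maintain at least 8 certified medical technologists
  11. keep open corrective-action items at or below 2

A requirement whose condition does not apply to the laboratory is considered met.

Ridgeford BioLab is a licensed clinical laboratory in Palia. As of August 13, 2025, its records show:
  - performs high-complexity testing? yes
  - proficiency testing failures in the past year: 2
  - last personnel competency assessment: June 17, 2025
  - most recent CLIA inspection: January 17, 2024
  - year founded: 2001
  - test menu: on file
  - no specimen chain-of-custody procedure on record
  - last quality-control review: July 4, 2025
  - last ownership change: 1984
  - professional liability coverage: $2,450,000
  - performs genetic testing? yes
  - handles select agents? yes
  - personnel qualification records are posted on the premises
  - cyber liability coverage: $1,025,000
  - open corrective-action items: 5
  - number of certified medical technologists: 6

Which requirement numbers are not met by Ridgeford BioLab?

2, 3, 7, 9, 10, 11

1. condition 'handles select agents' holds; personnel qualification records present → met
2. proficiency testing failures in the past year 2 > 0 → not met
3. professional liability coverage $2,450,000 < $2,525,000 → not met
4. cyber liability coverage $1,025,000 ≥ $950,000 → met
5. condition 'performs high-complexity testing' holds; personnel competency assessment 57 days ago vs limit 60 → met
6. quality-control review 40 days ago vs limit 60 → met
7. specimen chain-of-custody procedure absent → not met
8. condition 'performs genetic testing' holds; test menu present → met
9. CLIA inspection 574 days ago vs limit 540 → not met
10. certified medical technologists 6 < 8 → not met
11. open corrective-action items 5 > 2 → not met
Not met: 2, 3, 7, 9, 10, 11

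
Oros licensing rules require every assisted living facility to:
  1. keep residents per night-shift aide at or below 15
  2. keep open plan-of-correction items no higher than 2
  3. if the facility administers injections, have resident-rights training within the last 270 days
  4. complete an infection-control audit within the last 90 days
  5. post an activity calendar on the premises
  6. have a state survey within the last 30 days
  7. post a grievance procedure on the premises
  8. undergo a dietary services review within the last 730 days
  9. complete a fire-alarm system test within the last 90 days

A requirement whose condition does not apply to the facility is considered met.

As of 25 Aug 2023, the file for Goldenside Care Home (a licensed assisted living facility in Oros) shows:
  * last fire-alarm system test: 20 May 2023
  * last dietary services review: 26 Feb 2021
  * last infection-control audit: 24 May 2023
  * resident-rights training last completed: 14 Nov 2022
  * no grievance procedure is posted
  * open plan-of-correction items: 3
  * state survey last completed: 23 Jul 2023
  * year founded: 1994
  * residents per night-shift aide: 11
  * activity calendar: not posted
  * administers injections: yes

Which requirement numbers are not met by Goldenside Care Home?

2, 3, 4, 5, 6, 7, 8, 9

1. residents per night-shift aide 11 ≤ 15 → met
2. open plan-of-correction items 3 > 2 → not met
3. condition 'administers injections' holds; resident-rights training 284 days ago vs limit 270 → not met
4. infection-control audit 93 days ago vs limit 90 → not met
5. activity calendar absent → not met
6. state survey 33 days ago vs limit 30 → not met
7. grievance procedure absent → not met
8. dietary services review 910 days ago vs limit 730 → not met
9. fire-alarm system test 97 days ago vs limit 90 → not met
Not met: 2, 3, 4, 5, 6, 7, 8, 9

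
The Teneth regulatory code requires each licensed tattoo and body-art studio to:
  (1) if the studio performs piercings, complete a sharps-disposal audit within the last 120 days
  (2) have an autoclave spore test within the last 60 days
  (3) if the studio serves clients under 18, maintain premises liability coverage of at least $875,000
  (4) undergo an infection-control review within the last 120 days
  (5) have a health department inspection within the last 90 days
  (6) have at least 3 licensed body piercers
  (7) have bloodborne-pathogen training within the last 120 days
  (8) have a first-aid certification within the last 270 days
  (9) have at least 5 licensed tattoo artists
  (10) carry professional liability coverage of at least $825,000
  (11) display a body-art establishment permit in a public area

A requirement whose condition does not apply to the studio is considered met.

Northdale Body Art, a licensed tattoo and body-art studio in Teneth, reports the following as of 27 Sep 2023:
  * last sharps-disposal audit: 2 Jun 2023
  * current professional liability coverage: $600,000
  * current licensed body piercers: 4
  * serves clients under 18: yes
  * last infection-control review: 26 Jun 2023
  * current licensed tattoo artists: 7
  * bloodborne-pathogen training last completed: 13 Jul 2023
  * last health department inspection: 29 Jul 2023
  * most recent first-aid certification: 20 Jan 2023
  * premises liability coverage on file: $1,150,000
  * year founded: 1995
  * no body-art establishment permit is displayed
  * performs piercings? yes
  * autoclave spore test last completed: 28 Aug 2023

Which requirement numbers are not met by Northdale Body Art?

1. condition 'performs piercings' holds; sharps-disposal audit 117 days ago vs limit 120 → met
2. autoclave spore test 30 days ago vs limit 60 → met
3. condition 'serves clients under 18' holds; premises liability coverage $1,150,000 ≥ $875,000 → met
4. infection-control review 93 days ago vs limit 120 → met
5. health department inspection 60 days ago vs limit 90 → met
6. licensed body piercers 4 ≥ 3 → met
7. bloodborne-pathogen training 76 days ago vs limit 120 → met
8. first-aid certification 250 days ago vs limit 270 → met
9. licensed tattoo artists 7 ≥ 5 → met
10. professional liability coverage $600,000 < $825,000 → not met
11. body-art establishment permit absent → not met
Not met: 10, 11

10, 11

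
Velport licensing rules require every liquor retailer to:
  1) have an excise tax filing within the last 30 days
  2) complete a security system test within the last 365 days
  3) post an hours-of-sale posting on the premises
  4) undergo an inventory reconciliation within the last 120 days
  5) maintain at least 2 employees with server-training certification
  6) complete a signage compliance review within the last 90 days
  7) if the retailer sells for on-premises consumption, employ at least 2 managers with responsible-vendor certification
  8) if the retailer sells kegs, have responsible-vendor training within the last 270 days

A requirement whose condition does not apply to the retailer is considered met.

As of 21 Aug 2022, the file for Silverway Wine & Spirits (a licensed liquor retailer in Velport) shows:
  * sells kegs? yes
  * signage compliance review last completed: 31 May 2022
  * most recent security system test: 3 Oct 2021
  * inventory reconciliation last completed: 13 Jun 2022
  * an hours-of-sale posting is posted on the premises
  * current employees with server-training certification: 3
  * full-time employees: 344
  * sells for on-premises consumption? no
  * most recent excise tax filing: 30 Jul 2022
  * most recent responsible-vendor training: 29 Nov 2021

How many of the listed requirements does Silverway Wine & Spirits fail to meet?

0

1. excise tax filing 22 days ago vs limit 30 → met
2. security system test 322 days ago vs limit 365 → met
3. hours-of-sale posting present → met
4. inventory reconciliation 69 days ago vs limit 120 → met
5. employees with server-training certification 3 ≥ 2 → met
6. signage compliance review 82 days ago vs limit 90 → met
7. condition 'sells for on-premises consumption' does not hold → requirement n/a → met
8. condition 'sells kegs' holds; responsible-vendor training 265 days ago vs limit 270 → met
Not met: 0 of 8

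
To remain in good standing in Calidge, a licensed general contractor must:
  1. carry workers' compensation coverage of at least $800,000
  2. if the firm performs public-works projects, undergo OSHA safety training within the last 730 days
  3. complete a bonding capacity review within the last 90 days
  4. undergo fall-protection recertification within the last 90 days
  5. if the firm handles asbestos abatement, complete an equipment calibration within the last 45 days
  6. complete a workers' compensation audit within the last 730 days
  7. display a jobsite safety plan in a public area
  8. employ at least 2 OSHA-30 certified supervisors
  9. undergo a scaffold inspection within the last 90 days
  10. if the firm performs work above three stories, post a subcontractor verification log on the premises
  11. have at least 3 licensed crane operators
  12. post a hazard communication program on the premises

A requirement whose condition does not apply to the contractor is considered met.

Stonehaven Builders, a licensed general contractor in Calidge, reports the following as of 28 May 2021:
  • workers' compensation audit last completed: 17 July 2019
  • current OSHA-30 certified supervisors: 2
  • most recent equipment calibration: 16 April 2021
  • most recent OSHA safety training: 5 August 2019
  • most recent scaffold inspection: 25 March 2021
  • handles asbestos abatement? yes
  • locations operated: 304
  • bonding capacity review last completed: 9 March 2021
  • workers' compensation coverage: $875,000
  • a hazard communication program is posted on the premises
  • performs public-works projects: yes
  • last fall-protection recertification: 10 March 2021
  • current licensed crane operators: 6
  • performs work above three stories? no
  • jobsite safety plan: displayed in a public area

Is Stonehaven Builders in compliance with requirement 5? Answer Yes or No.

Yes

5. condition 'handles asbestos abatement' holds; equipment calibration 42 days ago vs limit 45 → met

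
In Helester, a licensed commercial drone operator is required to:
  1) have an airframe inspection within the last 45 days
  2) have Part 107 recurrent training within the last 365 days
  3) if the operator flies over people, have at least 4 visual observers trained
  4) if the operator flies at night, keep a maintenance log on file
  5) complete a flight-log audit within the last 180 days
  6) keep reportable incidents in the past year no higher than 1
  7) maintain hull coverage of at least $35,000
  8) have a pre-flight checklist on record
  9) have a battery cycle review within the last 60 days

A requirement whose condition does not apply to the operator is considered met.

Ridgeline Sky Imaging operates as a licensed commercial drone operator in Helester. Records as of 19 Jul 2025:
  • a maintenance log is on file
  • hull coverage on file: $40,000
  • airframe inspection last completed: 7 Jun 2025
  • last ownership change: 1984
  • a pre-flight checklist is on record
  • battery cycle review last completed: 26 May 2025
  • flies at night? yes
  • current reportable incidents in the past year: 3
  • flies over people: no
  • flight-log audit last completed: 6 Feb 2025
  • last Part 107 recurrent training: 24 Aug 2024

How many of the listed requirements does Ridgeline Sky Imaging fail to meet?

1. airframe inspection 42 days ago vs limit 45 → met
2. Part 107 recurrent training 329 days ago vs limit 365 → met
3. condition 'flies over people' does not hold → requirement n/a → met
4. condition 'flies at night' holds; maintenance log present → met
5. flight-log audit 163 days ago vs limit 180 → met
6. reportable incidents in the past year 3 > 1 → not met
7. hull coverage $40,000 ≥ $35,000 → met
8. pre-flight checklist present → met
9. battery cycle review 54 days ago vs limit 60 → met
Not met: 1 of 9

1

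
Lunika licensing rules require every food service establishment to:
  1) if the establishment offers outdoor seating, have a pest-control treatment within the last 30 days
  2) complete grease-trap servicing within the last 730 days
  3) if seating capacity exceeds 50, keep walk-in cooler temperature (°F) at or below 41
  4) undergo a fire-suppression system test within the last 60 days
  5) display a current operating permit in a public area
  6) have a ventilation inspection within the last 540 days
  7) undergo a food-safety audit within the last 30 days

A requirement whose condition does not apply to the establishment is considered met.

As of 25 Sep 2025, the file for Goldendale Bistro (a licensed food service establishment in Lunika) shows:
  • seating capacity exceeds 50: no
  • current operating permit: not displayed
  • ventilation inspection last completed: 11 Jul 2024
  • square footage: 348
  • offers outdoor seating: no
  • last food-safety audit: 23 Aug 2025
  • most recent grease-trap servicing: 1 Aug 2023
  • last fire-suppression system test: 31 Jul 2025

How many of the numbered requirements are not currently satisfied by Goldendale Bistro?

3

1. condition 'offers outdoor seating' does not hold → requirement n/a → met
2. grease-trap servicing 786 days ago vs limit 730 → not met
3. condition 'seating capacity exceeds 50' does not hold → requirement n/a → met
4. fire-suppression system test 56 days ago vs limit 60 → met
5. current operating permit absent → not met
6. ventilation inspection 441 days ago vs limit 540 → met
7. food-safety audit 33 days ago vs limit 30 → not met
Not met: 3 of 7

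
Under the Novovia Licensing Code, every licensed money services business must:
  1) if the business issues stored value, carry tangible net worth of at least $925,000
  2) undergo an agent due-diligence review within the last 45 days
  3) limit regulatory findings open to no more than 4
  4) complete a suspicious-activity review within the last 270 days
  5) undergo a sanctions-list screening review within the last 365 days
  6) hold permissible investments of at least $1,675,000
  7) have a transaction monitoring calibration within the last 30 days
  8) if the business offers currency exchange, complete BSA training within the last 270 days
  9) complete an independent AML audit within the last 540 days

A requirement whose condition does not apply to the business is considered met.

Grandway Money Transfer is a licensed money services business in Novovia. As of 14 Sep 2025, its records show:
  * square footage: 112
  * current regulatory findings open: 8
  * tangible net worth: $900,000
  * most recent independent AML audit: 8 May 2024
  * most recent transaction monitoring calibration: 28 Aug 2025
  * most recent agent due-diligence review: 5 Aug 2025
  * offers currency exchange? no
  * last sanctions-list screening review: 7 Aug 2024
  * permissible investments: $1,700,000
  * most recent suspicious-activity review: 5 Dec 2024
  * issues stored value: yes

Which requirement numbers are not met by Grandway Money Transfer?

1, 3, 4, 5

1. condition 'issues stored value' holds; tangible net worth $900,000 < $925,000 → not met
2. agent due-diligence review 40 days ago vs limit 45 → met
3. regulatory findings open 8 > 4 → not met
4. suspicious-activity review 283 days ago vs limit 270 → not met
5. sanctions-list screening review 403 days ago vs limit 365 → not met
6. permissible investments $1,700,000 ≥ $1,675,000 → met
7. transaction monitoring calibration 17 days ago vs limit 30 → met
8. condition 'offers currency exchange' does not hold → requirement n/a → met
9. independent AML audit 494 days ago vs limit 540 → met
Not met: 1, 3, 4, 5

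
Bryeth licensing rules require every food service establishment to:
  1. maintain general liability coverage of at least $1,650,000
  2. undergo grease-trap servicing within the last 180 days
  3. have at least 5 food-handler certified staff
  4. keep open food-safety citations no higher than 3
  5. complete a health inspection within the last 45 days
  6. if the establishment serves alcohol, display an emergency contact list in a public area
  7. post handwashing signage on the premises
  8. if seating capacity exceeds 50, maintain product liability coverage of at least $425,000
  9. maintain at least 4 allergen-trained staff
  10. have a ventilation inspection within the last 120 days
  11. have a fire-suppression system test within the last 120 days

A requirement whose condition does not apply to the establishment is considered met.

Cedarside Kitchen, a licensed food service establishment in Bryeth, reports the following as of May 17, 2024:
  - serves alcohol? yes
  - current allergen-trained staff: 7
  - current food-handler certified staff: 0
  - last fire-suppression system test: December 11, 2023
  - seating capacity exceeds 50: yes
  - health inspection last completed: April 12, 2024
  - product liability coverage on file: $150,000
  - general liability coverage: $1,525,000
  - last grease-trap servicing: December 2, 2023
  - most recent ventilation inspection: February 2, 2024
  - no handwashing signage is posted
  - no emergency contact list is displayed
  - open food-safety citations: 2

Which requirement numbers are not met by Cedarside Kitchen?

1, 3, 6, 7, 8, 11

1. general liability coverage $1,525,000 < $1,650,000 → not met
2. grease-trap servicing 167 days ago vs limit 180 → met
3. food-handler certified staff 0 < 5 → not met
4. open food-safety citations 2 ≤ 3 → met
5. health inspection 35 days ago vs limit 45 → met
6. condition 'serves alcohol' holds; emergency contact list absent → not met
7. handwashing signage absent → not met
8. condition 'seating capacity exceeds 50' holds; product liability coverage $150,000 < $425,000 → not met
9. allergen-trained staff 7 ≥ 4 → met
10. ventilation inspection 105 days ago vs limit 120 → met
11. fire-suppression system test 158 days ago vs limit 120 → not met
Not met: 1, 3, 6, 7, 8, 11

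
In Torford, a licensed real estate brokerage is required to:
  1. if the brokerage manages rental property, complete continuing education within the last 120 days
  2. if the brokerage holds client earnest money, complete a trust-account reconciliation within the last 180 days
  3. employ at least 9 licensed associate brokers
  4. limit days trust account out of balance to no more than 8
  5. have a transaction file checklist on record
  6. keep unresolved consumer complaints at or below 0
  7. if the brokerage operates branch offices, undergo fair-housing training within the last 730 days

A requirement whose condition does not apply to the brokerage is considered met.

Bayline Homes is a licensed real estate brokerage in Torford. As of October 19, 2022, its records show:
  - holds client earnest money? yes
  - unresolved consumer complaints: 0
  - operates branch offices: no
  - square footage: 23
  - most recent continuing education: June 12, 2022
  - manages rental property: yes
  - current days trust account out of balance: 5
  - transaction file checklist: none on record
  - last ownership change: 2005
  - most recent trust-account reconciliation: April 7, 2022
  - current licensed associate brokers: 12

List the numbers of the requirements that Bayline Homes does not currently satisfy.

1. condition 'manages rental property' holds; continuing education 129 days ago vs limit 120 → not met
2. condition 'holds client earnest money' holds; trust-account reconciliation 195 days ago vs limit 180 → not met
3. licensed associate brokers 12 ≥ 9 → met
4. days trust account out of balance 5 ≤ 8 → met
5. transaction file checklist absent → not met
6. unresolved consumer complaints 0 ≤ 0 → met
7. condition 'operates branch offices' does not hold → requirement n/a → met
Not met: 1, 2, 5

1, 2, 5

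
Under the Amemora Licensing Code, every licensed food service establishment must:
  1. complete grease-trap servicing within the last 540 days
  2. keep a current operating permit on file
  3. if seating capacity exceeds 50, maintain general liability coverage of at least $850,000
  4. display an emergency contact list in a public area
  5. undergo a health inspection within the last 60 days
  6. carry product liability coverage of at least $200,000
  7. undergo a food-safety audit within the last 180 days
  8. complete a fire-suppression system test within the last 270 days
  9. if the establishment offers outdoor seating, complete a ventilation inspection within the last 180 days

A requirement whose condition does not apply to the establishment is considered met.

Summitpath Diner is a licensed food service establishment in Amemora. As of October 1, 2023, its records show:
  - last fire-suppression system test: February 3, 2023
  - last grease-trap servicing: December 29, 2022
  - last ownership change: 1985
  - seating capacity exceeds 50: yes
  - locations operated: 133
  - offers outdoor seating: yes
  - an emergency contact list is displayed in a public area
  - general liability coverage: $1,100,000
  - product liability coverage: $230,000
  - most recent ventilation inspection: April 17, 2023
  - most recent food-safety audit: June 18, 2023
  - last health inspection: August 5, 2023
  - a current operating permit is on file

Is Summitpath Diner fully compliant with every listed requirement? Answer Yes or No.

1. grease-trap servicing 276 days ago vs limit 540 → met
2. current operating permit present → met
3. condition 'seating capacity exceeds 50' holds; general liability coverage $1,100,000 ≥ $850,000 → met
4. emergency contact list present → met
5. health inspection 57 days ago vs limit 60 → met
6. product liability coverage $230,000 ≥ $200,000 → met
7. food-safety audit 105 days ago vs limit 180 → met
8. fire-suppression system test 240 days ago vs limit 270 → met
9. condition 'offers outdoor seating' holds; ventilation inspection 167 days ago vs limit 180 → met
All met.

Yes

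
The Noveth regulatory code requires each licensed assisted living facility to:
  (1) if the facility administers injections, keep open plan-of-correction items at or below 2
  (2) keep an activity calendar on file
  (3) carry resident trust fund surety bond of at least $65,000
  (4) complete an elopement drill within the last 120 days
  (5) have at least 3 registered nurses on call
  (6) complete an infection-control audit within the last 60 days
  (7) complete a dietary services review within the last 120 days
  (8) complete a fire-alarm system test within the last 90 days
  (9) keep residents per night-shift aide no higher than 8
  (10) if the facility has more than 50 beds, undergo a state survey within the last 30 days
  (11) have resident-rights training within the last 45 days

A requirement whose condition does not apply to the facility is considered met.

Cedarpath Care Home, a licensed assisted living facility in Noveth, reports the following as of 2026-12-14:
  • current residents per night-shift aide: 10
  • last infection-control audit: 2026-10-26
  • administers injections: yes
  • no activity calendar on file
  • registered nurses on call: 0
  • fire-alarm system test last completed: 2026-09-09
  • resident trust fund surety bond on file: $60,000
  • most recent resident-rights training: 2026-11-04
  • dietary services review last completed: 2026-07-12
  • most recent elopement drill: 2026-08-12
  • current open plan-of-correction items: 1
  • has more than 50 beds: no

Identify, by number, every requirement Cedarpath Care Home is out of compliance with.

1. condition 'administers injections' holds; open plan-of-correction items 1 ≤ 2 → met
2. activity calendar absent → not met
3. resident trust fund surety bond $60,000 < $65,000 → not met
4. elopement drill 124 days ago vs limit 120 → not met
5. registered nurses on call 0 < 3 → not met
6. infection-control audit 49 days ago vs limit 60 → met
7. dietary services review 155 days ago vs limit 120 → not met
8. fire-alarm system test 96 days ago vs limit 90 → not met
9. residents per night-shift aide 10 > 8 → not met
10. condition 'has more than 50 beds' does not hold → requirement n/a → met
11. resident-rights training 40 days ago vs limit 45 → met
Not met: 2, 3, 4, 5, 7, 8, 9

2, 3, 4, 5, 7, 8, 9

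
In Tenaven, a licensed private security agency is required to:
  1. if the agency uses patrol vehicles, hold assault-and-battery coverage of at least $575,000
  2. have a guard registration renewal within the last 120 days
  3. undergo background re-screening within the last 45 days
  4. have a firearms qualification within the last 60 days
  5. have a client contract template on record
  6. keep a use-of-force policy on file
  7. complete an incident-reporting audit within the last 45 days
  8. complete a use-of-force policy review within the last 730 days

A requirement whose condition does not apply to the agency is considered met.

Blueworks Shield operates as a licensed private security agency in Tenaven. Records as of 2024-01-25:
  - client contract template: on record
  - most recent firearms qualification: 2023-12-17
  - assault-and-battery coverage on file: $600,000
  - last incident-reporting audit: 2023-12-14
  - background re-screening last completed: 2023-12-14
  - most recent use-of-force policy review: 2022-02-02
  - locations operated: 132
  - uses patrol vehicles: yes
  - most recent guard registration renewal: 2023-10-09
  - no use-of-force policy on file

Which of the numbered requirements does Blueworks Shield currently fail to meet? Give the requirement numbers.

6

1. condition 'uses patrol vehicles' holds; assault-and-battery coverage $600,000 ≥ $575,000 → met
2. guard registration renewal 108 days ago vs limit 120 → met
3. background re-screening 42 days ago vs limit 45 → met
4. firearms qualification 39 days ago vs limit 60 → met
5. client contract template present → met
6. use-of-force policy absent → not met
7. incident-reporting audit 42 days ago vs limit 45 → met
8. use-of-force policy review 722 days ago vs limit 730 → met
Not met: 6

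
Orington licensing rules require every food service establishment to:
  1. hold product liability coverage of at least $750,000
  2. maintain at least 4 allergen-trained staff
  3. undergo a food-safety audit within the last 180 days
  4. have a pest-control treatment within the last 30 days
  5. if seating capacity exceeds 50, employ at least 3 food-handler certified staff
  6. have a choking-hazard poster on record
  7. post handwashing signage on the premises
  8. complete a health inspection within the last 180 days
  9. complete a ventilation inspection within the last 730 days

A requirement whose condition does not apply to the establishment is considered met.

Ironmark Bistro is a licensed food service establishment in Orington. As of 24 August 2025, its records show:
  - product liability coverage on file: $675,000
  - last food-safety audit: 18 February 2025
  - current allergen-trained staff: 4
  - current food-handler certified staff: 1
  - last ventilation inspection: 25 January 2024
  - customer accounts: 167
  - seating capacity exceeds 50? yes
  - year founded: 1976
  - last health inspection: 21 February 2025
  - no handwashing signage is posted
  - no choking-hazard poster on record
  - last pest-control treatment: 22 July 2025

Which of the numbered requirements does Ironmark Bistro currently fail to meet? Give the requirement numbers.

1, 3, 4, 5, 6, 7, 8

1. product liability coverage $675,000 < $750,000 → not met
2. allergen-trained staff 4 ≥ 4 → met
3. food-safety audit 187 days ago vs limit 180 → not met
4. pest-control treatment 33 days ago vs limit 30 → not met
5. condition 'seating capacity exceeds 50' holds; food-handler certified staff 1 < 3 → not met
6. choking-hazard poster absent → not met
7. handwashing signage absent → not met
8. health inspection 184 days ago vs limit 180 → not met
9. ventilation inspection 577 days ago vs limit 730 → met
Not met: 1, 3, 4, 5, 6, 7, 8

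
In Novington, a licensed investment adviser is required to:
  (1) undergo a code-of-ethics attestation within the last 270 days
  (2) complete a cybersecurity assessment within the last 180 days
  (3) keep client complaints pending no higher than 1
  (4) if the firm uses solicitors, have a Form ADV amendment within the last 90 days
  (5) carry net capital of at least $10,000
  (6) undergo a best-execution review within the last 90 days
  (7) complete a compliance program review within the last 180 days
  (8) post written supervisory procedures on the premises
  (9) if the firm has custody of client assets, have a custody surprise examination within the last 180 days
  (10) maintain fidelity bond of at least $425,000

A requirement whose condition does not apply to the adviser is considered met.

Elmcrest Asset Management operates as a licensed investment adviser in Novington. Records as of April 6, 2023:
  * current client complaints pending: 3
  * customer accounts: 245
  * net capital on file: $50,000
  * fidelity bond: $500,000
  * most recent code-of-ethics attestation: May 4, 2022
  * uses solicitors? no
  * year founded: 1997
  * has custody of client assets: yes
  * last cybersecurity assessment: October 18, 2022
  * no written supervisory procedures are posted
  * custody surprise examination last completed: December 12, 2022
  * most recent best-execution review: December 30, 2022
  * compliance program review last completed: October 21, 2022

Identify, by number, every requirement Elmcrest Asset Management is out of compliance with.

1, 3, 6, 8

1. code-of-ethics attestation 337 days ago vs limit 270 → not met
2. cybersecurity assessment 170 days ago vs limit 180 → met
3. client complaints pending 3 > 1 → not met
4. condition 'uses solicitors' does not hold → requirement n/a → met
5. net capital $50,000 ≥ $10,000 → met
6. best-execution review 97 days ago vs limit 90 → not met
7. compliance program review 167 days ago vs limit 180 → met
8. written supervisory procedures absent → not met
9. condition 'has custody of client assets' holds; custody surprise examination 115 days ago vs limit 180 → met
10. fidelity bond $500,000 ≥ $425,000 → met
Not met: 1, 3, 6, 8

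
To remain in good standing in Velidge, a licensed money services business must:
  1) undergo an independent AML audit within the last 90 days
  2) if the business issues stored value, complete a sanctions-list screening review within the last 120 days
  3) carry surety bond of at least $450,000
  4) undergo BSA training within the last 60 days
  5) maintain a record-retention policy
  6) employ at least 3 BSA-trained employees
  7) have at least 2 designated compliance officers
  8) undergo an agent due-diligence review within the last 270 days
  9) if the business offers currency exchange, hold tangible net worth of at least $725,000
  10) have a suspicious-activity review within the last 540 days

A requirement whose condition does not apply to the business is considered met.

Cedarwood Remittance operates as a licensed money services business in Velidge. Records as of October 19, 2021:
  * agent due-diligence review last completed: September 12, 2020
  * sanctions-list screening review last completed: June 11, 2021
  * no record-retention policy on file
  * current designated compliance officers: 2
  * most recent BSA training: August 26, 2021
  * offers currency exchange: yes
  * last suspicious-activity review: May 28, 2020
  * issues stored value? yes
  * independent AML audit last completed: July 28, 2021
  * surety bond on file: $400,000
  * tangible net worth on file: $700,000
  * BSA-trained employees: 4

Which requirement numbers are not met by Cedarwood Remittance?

2, 3, 5, 8, 9

1. independent AML audit 83 days ago vs limit 90 → met
2. condition 'issues stored value' holds; sanctions-list screening review 130 days ago vs limit 120 → not met
3. surety bond $400,000 < $450,000 → not met
4. BSA training 54 days ago vs limit 60 → met
5. record-retention policy absent → not met
6. BSA-trained employees 4 ≥ 3 → met
7. designated compliance officers 2 ≥ 2 → met
8. agent due-diligence review 402 days ago vs limit 270 → not met
9. condition 'offers currency exchange' holds; tangible net worth $700,000 < $725,000 → not met
10. suspicious-activity review 509 days ago vs limit 540 → met
Not met: 2, 3, 5, 8, 9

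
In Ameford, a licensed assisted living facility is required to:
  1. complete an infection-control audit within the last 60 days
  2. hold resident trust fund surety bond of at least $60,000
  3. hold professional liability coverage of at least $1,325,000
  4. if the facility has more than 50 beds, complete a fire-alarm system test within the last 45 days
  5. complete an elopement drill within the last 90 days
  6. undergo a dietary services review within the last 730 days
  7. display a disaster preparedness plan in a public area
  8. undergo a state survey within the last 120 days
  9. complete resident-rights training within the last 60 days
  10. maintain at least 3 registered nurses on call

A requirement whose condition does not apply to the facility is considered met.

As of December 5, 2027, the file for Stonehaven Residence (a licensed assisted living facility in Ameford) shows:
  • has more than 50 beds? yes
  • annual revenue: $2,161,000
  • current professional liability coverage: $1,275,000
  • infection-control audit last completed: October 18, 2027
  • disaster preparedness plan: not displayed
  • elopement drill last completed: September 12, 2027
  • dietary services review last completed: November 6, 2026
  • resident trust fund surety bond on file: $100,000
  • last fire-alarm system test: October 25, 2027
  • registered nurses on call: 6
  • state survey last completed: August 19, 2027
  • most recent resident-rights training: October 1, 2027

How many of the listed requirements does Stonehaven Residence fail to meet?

1. infection-control audit 48 days ago vs limit 60 → met
2. resident trust fund surety bond $100,000 ≥ $60,000 → met
3. professional liability coverage $1,275,000 < $1,325,000 → not met
4. condition 'has more than 50 beds' holds; fire-alarm system test 41 days ago vs limit 45 → met
5. elopement drill 84 days ago vs limit 90 → met
6. dietary services review 394 days ago vs limit 730 → met
7. disaster preparedness plan absent → not met
8. state survey 108 days ago vs limit 120 → met
9. resident-rights training 65 days ago vs limit 60 → not met
10. registered nurses on call 6 ≥ 3 → met
Not met: 3 of 10

3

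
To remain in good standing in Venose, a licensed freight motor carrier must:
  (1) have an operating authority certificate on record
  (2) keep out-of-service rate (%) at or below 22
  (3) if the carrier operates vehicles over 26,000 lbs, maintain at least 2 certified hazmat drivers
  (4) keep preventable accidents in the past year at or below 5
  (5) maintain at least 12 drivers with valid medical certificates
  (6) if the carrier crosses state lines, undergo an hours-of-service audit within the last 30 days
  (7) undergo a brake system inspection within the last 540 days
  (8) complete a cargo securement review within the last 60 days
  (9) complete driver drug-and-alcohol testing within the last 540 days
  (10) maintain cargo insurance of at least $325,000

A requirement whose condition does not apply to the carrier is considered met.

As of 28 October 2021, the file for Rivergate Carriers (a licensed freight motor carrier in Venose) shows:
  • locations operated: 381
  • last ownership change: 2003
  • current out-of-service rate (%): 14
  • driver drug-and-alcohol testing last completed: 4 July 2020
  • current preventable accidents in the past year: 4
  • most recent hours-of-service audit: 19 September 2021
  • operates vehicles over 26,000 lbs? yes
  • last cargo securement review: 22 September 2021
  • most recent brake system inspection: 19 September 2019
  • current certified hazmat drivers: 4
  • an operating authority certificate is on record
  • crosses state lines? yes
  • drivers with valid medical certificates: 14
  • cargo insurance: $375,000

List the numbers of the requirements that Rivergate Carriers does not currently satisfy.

1. operating authority certificate present → met
2. out-of-service rate (%) 14 ≤ 22 → met
3. condition 'operates vehicles over 26,000 lbs' holds; certified hazmat drivers 4 ≥ 2 → met
4. preventable accidents in the past year 4 ≤ 5 → met
5. drivers with valid medical certificates 14 ≥ 12 → met
6. condition 'crosses state lines' holds; hours-of-service audit 39 days ago vs limit 30 → not met
7. brake system inspection 770 days ago vs limit 540 → not met
8. cargo securement review 36 days ago vs limit 60 → met
9. driver drug-and-alcohol testing 481 days ago vs limit 540 → met
10. cargo insurance $375,000 ≥ $325,000 → met
Not met: 6, 7

6, 7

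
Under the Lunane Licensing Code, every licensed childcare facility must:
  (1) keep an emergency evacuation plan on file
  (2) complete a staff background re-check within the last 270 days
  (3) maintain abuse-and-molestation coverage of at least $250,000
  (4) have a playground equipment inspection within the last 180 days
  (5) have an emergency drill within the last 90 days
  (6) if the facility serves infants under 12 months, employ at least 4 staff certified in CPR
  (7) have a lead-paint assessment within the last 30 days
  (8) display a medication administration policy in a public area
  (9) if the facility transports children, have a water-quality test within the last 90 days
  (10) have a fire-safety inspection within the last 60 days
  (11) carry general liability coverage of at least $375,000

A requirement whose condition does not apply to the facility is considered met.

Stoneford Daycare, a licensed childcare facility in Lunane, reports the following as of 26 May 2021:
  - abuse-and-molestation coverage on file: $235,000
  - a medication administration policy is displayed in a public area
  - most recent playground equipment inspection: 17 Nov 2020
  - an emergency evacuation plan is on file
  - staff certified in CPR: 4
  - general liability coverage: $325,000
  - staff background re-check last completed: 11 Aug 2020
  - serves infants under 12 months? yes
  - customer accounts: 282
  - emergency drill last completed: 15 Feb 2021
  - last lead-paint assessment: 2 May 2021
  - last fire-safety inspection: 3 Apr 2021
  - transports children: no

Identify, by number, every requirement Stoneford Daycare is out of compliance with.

1. emergency evacuation plan present → met
2. staff background re-check 288 days ago vs limit 270 → not met
3. abuse-and-molestation coverage $235,000 < $250,000 → not met
4. playground equipment inspection 190 days ago vs limit 180 → not met
5. emergency drill 100 days ago vs limit 90 → not met
6. condition 'serves infants under 12 months' holds; staff certified in CPR 4 ≥ 4 → met
7. lead-paint assessment 24 days ago vs limit 30 → met
8. medication administration policy present → met
9. condition 'transports children' does not hold → requirement n/a → met
10. fire-safety inspection 53 days ago vs limit 60 → met
11. general liability coverage $325,000 < $375,000 → not met
Not met: 2, 3, 4, 5, 11

2, 3, 4, 5, 11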